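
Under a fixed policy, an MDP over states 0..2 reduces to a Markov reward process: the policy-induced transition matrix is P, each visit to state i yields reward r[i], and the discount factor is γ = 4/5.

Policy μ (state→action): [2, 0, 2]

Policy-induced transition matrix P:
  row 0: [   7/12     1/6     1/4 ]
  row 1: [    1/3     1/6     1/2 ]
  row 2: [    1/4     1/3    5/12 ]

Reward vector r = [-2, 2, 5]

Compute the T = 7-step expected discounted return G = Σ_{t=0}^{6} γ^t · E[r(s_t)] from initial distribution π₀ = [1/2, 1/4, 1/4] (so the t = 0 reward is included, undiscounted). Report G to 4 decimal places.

G = 4.9575

t=0: π = [0.5000, 0.2500, 0.2500], E[r] = 0.7500, γ^t·E[r] = 0.750000, running G = 0.750000
t=1: π = [0.4375, 0.2083, 0.3542], E[r] = 1.3125, γ^t·E[r] = 1.050000, running G = 1.800000
t=2: π = [0.4132, 0.2257, 0.3611], E[r] = 1.4306, γ^t·E[r] = 0.915556, running G = 2.715556
t=3: π = [0.4065, 0.2269, 0.3666], E[r] = 1.4737, γ^t·E[r] = 0.754519, running G = 3.470074
t=4: π = [0.4044, 0.2278, 0.3678], E[r] = 1.4858, γ^t·E[r] = 0.608573, running G = 4.078647
t=5: π = [0.4038, 0.2280, 0.3682], E[r] = 1.4896, γ^t·E[r] = 0.488108, running G = 4.566755
t=6: π = [0.4036, 0.2280, 0.3684], E[r] = 1.4907, γ^t·E[r] = 0.390785, running G = 4.957540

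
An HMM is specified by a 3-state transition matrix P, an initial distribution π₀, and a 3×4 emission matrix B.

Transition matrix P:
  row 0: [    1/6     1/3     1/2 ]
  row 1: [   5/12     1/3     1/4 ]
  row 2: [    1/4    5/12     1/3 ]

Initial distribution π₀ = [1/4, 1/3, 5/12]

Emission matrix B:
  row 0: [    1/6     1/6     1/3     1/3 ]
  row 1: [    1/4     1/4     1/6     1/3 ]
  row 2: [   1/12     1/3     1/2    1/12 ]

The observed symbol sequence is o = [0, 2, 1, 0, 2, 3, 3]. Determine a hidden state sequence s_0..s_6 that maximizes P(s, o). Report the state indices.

t=0: δ = [4.167e-02, 8.333e-02, 3.472e-02]  (obs o_0=0)
t=1: δ = [1.157e-02, 4.630e-03, 1.042e-02]  ψ = [1, 1, 0]  (obs o_1=2)
t=2: δ = [4.340e-04, 1.085e-03, 1.929e-03]  ψ = [2, 2, 0]  (obs o_2=1)
t=3: δ = [8.038e-05, 2.009e-04, 5.358e-05]  ψ = [2, 2, 2]  (obs o_3=0)
t=4: δ = [2.791e-05, 1.116e-05, 2.512e-05]  ψ = [1, 1, 1]  (obs o_4=2)
t=5: δ = [2.093e-06, 3.489e-06, 1.163e-06]  ψ = [2, 2, 0]  (obs o_5=3)
t=6: δ = [4.845e-07, 3.876e-07, 8.721e-08]  ψ = [1, 1, 0]  (obs o_6=3)
backtrack: best end state = 0; path = [1, 0, 2, 1, 2, 1, 0]

path = [1, 0, 2, 1, 2, 1, 0]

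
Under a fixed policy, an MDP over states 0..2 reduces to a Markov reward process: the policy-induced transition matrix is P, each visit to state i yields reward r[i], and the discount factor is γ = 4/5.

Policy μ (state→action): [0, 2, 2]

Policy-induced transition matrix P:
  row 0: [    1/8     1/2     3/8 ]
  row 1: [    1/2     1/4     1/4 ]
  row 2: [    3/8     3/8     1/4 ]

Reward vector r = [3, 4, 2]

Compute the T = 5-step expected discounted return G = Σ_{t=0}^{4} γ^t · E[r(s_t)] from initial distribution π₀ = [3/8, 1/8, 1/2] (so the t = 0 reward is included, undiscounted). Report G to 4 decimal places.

G = 9.9177

t=0: π = [0.3750, 0.1250, 0.5000], E[r] = 2.6250, γ^t·E[r] = 2.625000, running G = 2.625000
t=1: π = [0.2969, 0.4063, 0.2969], E[r] = 3.1094, γ^t·E[r] = 2.487500, running G = 5.112500
t=2: π = [0.3516, 0.3613, 0.2871], E[r] = 3.0742, γ^t·E[r] = 1.967500, running G = 7.080000
t=3: π = [0.3323, 0.3738, 0.2939], E[r] = 3.0798, γ^t·E[r] = 1.576875, running G = 8.656875
t=4: π = [0.3387, 0.3698, 0.2915], E[r] = 3.0783, γ^t·E[r] = 1.260863, running G = 9.917738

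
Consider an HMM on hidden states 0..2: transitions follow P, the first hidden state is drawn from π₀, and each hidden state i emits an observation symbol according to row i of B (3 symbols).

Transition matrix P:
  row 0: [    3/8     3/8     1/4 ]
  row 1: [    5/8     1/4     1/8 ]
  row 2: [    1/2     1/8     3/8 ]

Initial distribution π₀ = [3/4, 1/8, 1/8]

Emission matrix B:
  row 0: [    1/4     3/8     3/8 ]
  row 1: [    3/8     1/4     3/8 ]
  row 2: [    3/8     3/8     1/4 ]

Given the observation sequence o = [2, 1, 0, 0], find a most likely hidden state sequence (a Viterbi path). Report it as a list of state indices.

path = [0, 0, 1, 0]

t=0: δ = [2.812e-01, 4.688e-02, 3.125e-02]  (obs o_0=2)
t=1: δ = [3.955e-02, 2.637e-02, 2.637e-02]  ψ = [0, 0, 0]  (obs o_1=1)
t=2: δ = [4.120e-03, 5.562e-03, 3.708e-03]  ψ = [1, 0, 0]  (obs o_2=0)
t=3: δ = [8.690e-04, 5.794e-04, 5.214e-04]  ψ = [1, 0, 2]  (obs o_3=0)
backtrack: best end state = 0; path = [0, 0, 1, 0]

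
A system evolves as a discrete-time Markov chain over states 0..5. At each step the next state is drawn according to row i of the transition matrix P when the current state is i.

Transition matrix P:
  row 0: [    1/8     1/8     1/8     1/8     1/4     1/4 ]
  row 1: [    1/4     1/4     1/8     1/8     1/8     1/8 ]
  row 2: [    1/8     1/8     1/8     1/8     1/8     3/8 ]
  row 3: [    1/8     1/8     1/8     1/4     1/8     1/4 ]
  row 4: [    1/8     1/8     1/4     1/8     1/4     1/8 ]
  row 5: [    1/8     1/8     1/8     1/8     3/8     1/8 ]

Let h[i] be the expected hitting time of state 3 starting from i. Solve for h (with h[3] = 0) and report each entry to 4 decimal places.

First-step conditioning: h[3] = 0; for i ≠ 3, h[i] = 1 + Σ_k P[i][k]·h[k].
  h[0] = 1 + 1/8·h[0] + 1/8·h[1] + 1/8·h[2] + 1/4·h[4] + 1/4·h[5]
  h[1] = 1 + 1/4·h[0] + 1/4·h[1] + 1/8·h[2] + 1/8·h[4] + 1/8·h[5]
  h[2] = 1 + 1/8·h[0] + 1/8·h[1] + 1/8·h[2] + 1/8·h[4] + 3/8·h[5]
  h[4] = 1 + 1/8·h[0] + 1/8·h[1] + 1/4·h[2] + 1/4·h[4] + 1/8·h[5]
  h[5] = 1 + 1/8·h[0] + 1/8·h[1] + 1/8·h[2] + 3/8·h[4] + 1/8·h[5]
Solving the 5×5 linear system over states ≠ 3 gives exactly h = [8, 8, 8, 0, 8, 8] (h[3] = 0 is the target).

h = [8.0000, 8.0000, 8.0000, 0.0000, 8.0000, 8.0000]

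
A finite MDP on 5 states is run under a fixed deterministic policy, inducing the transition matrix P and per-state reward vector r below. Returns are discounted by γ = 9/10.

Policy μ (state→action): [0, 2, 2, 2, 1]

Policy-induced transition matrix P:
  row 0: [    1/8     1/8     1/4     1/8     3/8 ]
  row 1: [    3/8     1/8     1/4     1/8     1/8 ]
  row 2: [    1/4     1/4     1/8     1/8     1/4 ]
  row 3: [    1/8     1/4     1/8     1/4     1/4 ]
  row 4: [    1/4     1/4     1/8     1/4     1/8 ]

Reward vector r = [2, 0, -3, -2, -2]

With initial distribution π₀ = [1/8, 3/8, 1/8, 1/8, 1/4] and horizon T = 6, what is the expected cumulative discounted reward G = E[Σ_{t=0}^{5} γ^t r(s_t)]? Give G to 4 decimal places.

t=0: π = [0.1250, 0.3750, 0.1250, 0.1250, 0.2500], E[r] = -0.8750, γ^t·E[r] = -0.875000, running G = -0.875000
t=1: π = [0.2656, 0.1875, 0.1875, 0.1719, 0.1875], E[r] = -0.7500, γ^t·E[r] = -0.675000, running G = -1.550000
t=2: π = [0.2188, 0.1934, 0.1816, 0.1699, 0.2363], E[r] = -0.9199, γ^t·E[r] = -0.745137, running G = -2.295137
t=3: π = [0.2256, 0.1985, 0.1765, 0.1758, 0.2236], E[r] = -0.8772, γ^t·E[r] = -0.639477, running G = -2.934614
t=4: π = [0.2246, 0.1970, 0.1780, 0.1749, 0.2254], E[r] = -0.8855, γ^t·E[r] = -0.580955, running G = -3.515569
t=5: π = [0.2247, 0.1973, 0.1777, 0.1750, 0.2253], E[r] = -0.8844, γ^t·E[r] = -0.522229, running G = -4.037798

G = -4.0378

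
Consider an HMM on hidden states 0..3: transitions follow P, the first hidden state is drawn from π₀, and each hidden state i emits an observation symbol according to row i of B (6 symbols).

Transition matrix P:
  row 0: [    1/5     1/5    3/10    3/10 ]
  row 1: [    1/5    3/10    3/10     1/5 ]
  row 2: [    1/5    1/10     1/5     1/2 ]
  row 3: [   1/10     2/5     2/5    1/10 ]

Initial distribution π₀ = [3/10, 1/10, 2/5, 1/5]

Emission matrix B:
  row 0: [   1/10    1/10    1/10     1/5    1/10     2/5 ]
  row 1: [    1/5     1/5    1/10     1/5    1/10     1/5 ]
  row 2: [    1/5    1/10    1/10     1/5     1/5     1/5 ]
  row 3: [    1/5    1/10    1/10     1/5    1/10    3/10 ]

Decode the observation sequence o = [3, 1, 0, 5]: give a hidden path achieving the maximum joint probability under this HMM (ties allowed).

t=0: δ = [6.000e-02, 2.000e-02, 8.000e-02, 4.000e-02]  (obs o_0=3)
t=1: δ = [1.600e-03, 3.200e-03, 1.800e-03, 4.000e-03]  ψ = [2, 3, 0, 2]  (obs o_1=1)
t=2: δ = [6.400e-05, 3.200e-04, 3.200e-04, 1.800e-04]  ψ = [1, 3, 3, 2]  (obs o_2=0)
t=3: δ = [2.560e-05, 1.920e-05, 1.920e-05, 4.800e-05]  ψ = [1, 1, 1, 2]  (obs o_3=5)
backtrack: best end state = 3; path = [2, 3, 2, 3]

path = [2, 3, 2, 3]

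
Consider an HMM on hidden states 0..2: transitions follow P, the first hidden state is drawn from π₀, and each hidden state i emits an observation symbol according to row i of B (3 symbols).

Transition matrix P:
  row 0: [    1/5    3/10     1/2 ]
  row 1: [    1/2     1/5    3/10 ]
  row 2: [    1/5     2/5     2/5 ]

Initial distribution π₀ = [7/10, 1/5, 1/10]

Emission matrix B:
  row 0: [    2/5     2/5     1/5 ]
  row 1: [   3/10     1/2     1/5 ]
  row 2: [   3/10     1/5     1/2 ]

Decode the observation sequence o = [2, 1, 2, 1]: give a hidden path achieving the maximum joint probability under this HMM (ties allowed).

t=0: δ = [1.400e-01, 4.000e-02, 5.000e-02]  (obs o_0=2)
t=1: δ = [1.120e-02, 2.100e-02, 1.400e-02]  ψ = [0, 0, 0]  (obs o_1=1)
t=2: δ = [2.100e-03, 1.120e-03, 3.150e-03]  ψ = [1, 2, 1]  (obs o_2=2)
t=3: δ = [2.520e-04, 6.300e-04, 2.520e-04]  ψ = [2, 2, 2]  (obs o_3=1)
backtrack: best end state = 1; path = [0, 1, 2, 1]

path = [0, 1, 2, 1]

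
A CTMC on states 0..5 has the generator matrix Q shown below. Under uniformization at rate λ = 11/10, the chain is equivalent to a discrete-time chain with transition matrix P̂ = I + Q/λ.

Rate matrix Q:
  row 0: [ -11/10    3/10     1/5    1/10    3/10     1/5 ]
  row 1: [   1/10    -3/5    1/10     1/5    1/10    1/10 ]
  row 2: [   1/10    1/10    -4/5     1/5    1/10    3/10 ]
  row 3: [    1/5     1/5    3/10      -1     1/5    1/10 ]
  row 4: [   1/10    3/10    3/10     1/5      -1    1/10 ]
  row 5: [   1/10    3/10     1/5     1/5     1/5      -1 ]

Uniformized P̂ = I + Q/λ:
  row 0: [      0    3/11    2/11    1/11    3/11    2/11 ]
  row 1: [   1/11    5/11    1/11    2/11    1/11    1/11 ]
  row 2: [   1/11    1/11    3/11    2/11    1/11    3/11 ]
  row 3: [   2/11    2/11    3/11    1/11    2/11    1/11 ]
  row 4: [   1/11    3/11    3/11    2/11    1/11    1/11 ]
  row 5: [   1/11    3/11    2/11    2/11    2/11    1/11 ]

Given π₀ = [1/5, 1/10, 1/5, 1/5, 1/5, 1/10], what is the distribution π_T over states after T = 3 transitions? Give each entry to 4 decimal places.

t=0: π = [0.2000, 0.1000, 0.2000, 0.2000, 0.2000, 0.1000]
t=1: π = [0.0909, 0.2364, 0.2273, 0.1455, 0.1545, 0.1455]
t=2: π = [0.0959, 0.2612, 0.2083, 0.1603, 0.1339, 0.1405]
t=3: π = [0.0968, 0.2678, 0.2038, 0.1585, 0.1357, 0.1375]

π = [0.0968, 0.2678, 0.2038, 0.1585, 0.1357, 0.1375]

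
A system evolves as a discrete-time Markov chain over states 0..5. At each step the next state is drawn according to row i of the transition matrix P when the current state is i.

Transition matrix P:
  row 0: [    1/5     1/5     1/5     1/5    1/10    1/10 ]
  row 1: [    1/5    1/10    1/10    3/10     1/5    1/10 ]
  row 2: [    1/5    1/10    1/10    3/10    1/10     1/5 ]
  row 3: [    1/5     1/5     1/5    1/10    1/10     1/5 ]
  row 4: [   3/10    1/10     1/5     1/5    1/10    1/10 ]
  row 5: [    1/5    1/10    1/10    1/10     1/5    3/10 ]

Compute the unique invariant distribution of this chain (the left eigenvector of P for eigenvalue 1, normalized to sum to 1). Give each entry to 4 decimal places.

Balance equations π_j = Σ_i π_i·P[i][j]:
  π_0 = 1/5·π_0 + 1/5·π_1 + 1/5·π_2 + 1/5·π_3 + 3/10·π_4 + 1/5·π_5
  π_1 = 1/5·π_0 + 1/10·π_1 + 1/10·π_2 + 1/5·π_3 + 1/10·π_4 + 1/10·π_5
  π_2 = 1/5·π_0 + 1/10·π_1 + 1/10·π_2 + 1/5·π_3 + 1/5·π_4 + 1/10·π_5
  π_3 = 1/5·π_0 + 3/10·π_1 + 3/10·π_2 + 1/10·π_3 + 1/5·π_4 + 1/10·π_5
  π_4 = 1/10·π_0 + 1/5·π_1 + 1/10·π_2 + 1/10·π_3 + 1/10·π_4 + 1/5·π_5
  normalize: π_0 + π_1 + π_2 + π_3 + π_4 + π_5 = 1
Solving the linear system gives exactly π = [11623/54545, 7671/54545, 1677/10909, 10542/54545, 1428/10909, 9184/54545].

π = [0.2131, 0.1406, 0.1537, 0.1933, 0.1309, 0.1684]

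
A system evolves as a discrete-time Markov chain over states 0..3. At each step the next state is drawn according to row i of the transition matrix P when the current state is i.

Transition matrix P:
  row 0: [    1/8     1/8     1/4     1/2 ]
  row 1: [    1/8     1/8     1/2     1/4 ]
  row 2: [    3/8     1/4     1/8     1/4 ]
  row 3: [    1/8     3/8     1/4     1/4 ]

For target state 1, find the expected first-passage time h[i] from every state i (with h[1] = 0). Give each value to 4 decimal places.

First-step conditioning: h[1] = 0; for i ≠ 1, h[i] = 1 + Σ_k P[i][k]·h[k].
  h[0] = 1 + 1/8·h[0] + 1/4·h[2] + 1/2·h[3]
  h[2] = 1 + 3/8·h[0] + 1/8·h[2] + 1/4·h[3]
  h[3] = 1 + 1/8·h[0] + 1/4·h[2] + 1/4·h[3]
Solving the 3×3 linear system over states ≠ 1 gives exactly h = [120/29, 0, 112/29, 96/29] (h[1] = 0 is the target).

h = [4.1379, 0.0000, 3.8621, 3.3103]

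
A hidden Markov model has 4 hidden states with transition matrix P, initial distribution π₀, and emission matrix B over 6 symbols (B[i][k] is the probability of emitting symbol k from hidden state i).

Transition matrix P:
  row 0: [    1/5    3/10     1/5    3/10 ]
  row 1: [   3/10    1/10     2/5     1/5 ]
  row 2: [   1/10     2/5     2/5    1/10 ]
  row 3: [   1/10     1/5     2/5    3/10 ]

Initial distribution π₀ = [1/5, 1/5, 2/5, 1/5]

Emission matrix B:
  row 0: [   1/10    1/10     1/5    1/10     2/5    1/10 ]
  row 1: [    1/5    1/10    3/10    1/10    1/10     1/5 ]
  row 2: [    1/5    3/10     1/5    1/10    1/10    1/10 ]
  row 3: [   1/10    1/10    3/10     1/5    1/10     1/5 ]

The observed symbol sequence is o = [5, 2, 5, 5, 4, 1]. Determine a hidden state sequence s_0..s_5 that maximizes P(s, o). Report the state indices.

path = [2, 1, 2, 1, 0, 2]

t=0: δ = [2.000e-02, 4.000e-02, 4.000e-02, 4.000e-02]  (obs o_0=5)
t=1: δ = [2.400e-03, 4.800e-03, 3.200e-03, 3.600e-03]  ψ = [1, 2, 1, 3]  (obs o_1=2)
t=2: δ = [1.440e-04, 2.560e-04, 1.920e-04, 2.160e-04]  ψ = [1, 2, 1, 3]  (obs o_2=5)
t=3: δ = [7.680e-06, 1.536e-05, 1.024e-05, 1.296e-05]  ψ = [1, 2, 1, 3]  (obs o_3=5)
t=4: δ = [1.843e-06, 4.096e-07, 6.144e-07, 3.888e-07]  ψ = [1, 2, 1, 3]  (obs o_4=4)
t=5: δ = [3.686e-08, 5.530e-08, 1.106e-07, 5.530e-08]  ψ = [0, 0, 0, 0]  (obs o_5=1)
backtrack: best end state = 2; path = [2, 1, 2, 1, 0, 2]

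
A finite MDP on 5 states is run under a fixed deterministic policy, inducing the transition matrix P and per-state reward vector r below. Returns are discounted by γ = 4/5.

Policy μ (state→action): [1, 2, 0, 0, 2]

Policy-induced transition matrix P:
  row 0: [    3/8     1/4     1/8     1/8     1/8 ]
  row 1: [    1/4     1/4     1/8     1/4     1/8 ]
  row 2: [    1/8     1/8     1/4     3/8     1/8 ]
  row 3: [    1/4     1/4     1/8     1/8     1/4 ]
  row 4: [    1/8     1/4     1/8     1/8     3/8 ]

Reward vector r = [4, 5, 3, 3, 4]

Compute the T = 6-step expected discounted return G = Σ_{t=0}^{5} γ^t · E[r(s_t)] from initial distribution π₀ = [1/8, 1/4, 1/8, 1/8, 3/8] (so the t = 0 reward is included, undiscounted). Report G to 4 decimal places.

t=0: π = [0.1250, 0.2500, 0.1250, 0.1250, 0.3750], E[r] = 4.0000, γ^t·E[r] = 4.000000, running G = 4.000000
t=1: π = [0.2031, 0.2344, 0.1406, 0.1875, 0.2344], E[r] = 3.9063, γ^t·E[r] = 3.125000, running G = 7.125000
t=2: π = [0.2285, 0.2324, 0.1426, 0.1895, 0.2070], E[r] = 3.9004, γ^t·E[r] = 2.496250, running G = 9.621250
t=3: π = [0.2349, 0.2322, 0.1428, 0.1897, 0.2004], E[r] = 3.8997, γ^t·E[r] = 1.996625, running G = 11.617875
t=4: π = [0.2365, 0.2321, 0.1429, 0.1897, 0.1988], E[r] = 3.8996, γ^t·E[r] = 1.597263, running G = 13.215138
t=5: π = [0.2368, 0.2321, 0.1429, 0.1897, 0.1984], E[r] = 3.8996, γ^t·E[r] = 1.277806, running G = 14.492944

G = 14.4929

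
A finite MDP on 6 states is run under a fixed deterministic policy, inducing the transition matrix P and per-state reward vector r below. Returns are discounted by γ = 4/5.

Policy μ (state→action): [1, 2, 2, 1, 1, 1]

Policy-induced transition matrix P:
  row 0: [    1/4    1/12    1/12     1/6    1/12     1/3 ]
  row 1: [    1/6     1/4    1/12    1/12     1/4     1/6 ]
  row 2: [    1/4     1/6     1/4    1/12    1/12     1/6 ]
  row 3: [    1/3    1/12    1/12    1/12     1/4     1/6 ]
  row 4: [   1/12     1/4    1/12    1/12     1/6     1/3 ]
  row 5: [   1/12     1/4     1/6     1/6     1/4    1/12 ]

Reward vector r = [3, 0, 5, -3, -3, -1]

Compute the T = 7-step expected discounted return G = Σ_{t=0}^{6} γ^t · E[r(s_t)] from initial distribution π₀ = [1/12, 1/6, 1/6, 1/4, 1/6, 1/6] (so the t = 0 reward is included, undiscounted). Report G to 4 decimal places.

G = -0.1572

t=0: π = [0.0833, 0.1667, 0.1667, 0.2500, 0.1667, 0.1667], E[r] = -0.3333, γ^t·E[r] = -0.333333, running G = -0.333333
t=1: π = [0.2014, 0.1806, 0.1250, 0.1042, 0.1944, 0.1944], E[r] = 0.1389, γ^t·E[r] = 0.111111, running G = -0.222222
t=2: π = [0.1788, 0.1887, 0.1204, 0.1163, 0.1794, 0.2164], E[r] = 0.0347, γ^t·E[r] = 0.022222, running G = -0.200000
t=3: π = [0.1780, 0.1908, 0.1214, 0.1163, 0.1852, 0.2083], E[r] = 0.0285, γ^t·E[r] = 0.014568, running G = -0.185432
t=4: π = [0.1782, 0.1908, 0.1209, 0.1155, 0.1847, 0.2098], E[r] = 0.0289, γ^t·E[r] = 0.011826, running G = -0.173607
t=5: π = [0.1780, 0.1910, 0.1210, 0.1157, 0.1848, 0.2097], E[r] = 0.0279, γ^t·E[r] = 0.009131, running G = -0.164476
t=6: π = [0.1780, 0.1910, 0.1210, 0.1156, 0.1848, 0.2097], E[r] = 0.0279, γ^t·E[r] = 0.007317, running G = -0.157159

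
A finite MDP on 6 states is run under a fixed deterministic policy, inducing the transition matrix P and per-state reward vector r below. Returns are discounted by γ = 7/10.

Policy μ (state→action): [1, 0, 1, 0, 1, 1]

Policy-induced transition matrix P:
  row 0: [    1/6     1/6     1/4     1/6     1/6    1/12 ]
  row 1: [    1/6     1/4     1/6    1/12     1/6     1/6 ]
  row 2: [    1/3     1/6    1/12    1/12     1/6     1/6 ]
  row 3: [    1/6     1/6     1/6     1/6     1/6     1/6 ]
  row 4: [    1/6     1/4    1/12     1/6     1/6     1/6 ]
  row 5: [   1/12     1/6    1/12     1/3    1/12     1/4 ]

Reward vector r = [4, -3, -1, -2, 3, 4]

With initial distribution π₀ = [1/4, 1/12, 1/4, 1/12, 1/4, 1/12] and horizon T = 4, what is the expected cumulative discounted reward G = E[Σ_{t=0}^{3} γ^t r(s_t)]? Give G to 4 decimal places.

t=0: π = [0.2500, 0.0833, 0.2500, 0.0833, 0.2500, 0.0833], E[r] = 1.4167, γ^t·E[r] = 1.416667, running G = 1.416667
t=1: π = [0.2014, 0.1944, 0.1389, 0.1528, 0.1597, 0.1528], E[r] = 0.8681, γ^t·E[r] = 0.607639, running G = 2.024306
t=2: π = [0.1771, 0.1962, 0.1458, 0.1644, 0.1539, 0.1626], E[r] = 0.7575, γ^t·E[r] = 0.371186, running G = 2.395492
t=3: π = [0.1774, 0.1958, 0.1429, 0.1653, 0.1531, 0.1655], E[r] = 0.7699, γ^t·E[r] = 0.264082, running G = 2.659573

G = 2.6596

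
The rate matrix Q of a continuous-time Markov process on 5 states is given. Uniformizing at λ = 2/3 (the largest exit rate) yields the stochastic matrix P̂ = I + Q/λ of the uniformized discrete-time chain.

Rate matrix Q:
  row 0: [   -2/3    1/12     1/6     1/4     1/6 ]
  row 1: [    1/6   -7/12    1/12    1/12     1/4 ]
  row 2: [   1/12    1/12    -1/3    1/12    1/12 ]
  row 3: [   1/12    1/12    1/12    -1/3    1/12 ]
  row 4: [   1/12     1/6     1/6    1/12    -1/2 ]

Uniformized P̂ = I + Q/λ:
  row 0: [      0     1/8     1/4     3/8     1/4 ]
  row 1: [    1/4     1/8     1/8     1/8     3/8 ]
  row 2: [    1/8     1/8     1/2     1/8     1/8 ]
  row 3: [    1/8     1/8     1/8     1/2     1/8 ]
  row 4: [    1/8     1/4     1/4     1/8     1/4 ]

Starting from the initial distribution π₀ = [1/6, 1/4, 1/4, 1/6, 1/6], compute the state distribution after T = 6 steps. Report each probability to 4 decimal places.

t=0: π = [0.1667, 0.2500, 0.2500, 0.1667, 0.1667]
t=1: π = [0.1354, 0.1458, 0.2604, 0.2292, 0.2292]
t=2: π = [0.1263, 0.1536, 0.2682, 0.2448, 0.2070]
t=3: π = [0.1284, 0.1509, 0.2673, 0.2484, 0.2051]
t=4: π = [0.1278, 0.1506, 0.2669, 0.2502, 0.2044]
t=5: π = [0.1279, 0.1506, 0.2666, 0.2508, 0.2042]
t=6: π = [0.1278, 0.1505, 0.2665, 0.2510, 0.2041]

π = [0.1278, 0.1505, 0.2665, 0.2510, 0.2041]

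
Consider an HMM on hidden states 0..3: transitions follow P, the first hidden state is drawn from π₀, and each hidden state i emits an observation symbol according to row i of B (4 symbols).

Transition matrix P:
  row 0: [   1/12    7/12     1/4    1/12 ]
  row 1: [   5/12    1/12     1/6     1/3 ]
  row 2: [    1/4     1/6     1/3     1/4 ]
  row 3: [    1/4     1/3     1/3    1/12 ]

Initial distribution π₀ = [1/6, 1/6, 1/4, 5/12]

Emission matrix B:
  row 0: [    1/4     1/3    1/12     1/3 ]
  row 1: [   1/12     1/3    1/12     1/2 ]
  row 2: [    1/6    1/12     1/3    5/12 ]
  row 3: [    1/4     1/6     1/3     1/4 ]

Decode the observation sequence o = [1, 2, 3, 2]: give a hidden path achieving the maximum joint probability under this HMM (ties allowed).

t=0: δ = [5.556e-02, 5.556e-02, 2.083e-02, 6.944e-02]  (obs o_0=1)
t=1: δ = [1.929e-03, 2.701e-03, 7.716e-03, 6.173e-03]  ψ = [1, 0, 3, 1]  (obs o_1=2)
t=2: δ = [6.430e-04, 1.029e-03, 1.072e-03, 4.823e-04]  ψ = [2, 3, 2, 2]  (obs o_2=3)
t=3: δ = [3.572e-05, 3.126e-05, 1.191e-04, 1.143e-04]  ψ = [1, 0, 2, 1]  (obs o_3=2)
backtrack: best end state = 2; path = [3, 2, 2, 2]

path = [3, 2, 2, 2]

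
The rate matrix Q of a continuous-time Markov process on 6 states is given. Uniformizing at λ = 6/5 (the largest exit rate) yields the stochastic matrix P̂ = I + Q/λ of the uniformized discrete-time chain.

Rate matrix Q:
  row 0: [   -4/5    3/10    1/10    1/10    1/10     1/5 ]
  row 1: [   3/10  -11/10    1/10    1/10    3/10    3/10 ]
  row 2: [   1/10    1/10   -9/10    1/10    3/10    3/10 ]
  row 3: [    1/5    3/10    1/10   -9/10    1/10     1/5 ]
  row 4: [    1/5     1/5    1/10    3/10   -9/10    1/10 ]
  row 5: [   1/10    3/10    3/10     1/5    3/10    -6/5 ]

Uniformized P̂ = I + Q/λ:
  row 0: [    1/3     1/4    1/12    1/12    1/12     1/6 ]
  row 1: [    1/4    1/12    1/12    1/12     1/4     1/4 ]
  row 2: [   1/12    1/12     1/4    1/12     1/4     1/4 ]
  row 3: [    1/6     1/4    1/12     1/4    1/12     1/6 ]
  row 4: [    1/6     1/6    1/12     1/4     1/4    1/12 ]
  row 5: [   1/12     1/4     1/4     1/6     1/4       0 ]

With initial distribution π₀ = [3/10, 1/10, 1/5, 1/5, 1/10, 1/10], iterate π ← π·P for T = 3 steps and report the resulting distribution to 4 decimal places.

π = [0.1899, 0.1814, 0.1309, 0.1530, 0.1934, 0.1515]

t=0: π = [0.3000, 0.1000, 0.2000, 0.2000, 0.1000, 0.1000]
t=1: π = [0.2000, 0.1917, 0.1333, 0.1417, 0.1667, 0.1667]
t=2: π = [0.1910, 0.1819, 0.1333, 0.1486, 0.1931, 0.1521]
t=3: π = [0.1899, 0.1814, 0.1309, 0.1530, 0.1934, 0.1515]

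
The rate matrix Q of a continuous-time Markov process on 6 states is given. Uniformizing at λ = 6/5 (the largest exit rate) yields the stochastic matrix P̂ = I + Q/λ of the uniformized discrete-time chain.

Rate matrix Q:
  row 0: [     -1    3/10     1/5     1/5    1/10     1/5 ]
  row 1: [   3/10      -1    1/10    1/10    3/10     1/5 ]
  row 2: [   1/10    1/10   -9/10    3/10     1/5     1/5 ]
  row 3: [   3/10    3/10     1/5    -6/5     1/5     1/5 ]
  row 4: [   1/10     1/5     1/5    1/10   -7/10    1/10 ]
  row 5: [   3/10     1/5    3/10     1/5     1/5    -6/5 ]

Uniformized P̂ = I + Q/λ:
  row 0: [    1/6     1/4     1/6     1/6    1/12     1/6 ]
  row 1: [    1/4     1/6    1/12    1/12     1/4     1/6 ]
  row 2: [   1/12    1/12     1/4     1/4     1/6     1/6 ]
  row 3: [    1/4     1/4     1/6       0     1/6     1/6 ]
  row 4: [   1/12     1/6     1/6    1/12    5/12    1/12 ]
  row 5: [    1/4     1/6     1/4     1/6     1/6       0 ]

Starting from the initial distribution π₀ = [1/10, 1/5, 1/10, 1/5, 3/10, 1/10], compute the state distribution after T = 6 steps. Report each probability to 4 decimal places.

t=0: π = [0.1000, 0.2000, 0.1000, 0.2000, 0.3000, 0.1000]
t=1: π = [0.1750, 0.1833, 0.1667, 0.1000, 0.2500, 0.1250]
t=2: π = [0.1660, 0.1757, 0.1757, 0.1278, 0.2299, 0.1250]
t=3: π = [0.1686, 0.1765, 0.1771, 0.1262, 0.2249, 0.1267]
t=4: π = [0.1689, 0.1765, 0.1773, 0.1269, 0.2236, 0.1268]
t=5: π = [0.1691, 0.1766, 0.1773, 0.1269, 0.2232, 0.1269]
t=6: π = [0.1692, 0.1766, 0.1773, 0.1270, 0.2231, 0.1269]

π = [0.1692, 0.1766, 0.1773, 0.1270, 0.2231, 0.1269]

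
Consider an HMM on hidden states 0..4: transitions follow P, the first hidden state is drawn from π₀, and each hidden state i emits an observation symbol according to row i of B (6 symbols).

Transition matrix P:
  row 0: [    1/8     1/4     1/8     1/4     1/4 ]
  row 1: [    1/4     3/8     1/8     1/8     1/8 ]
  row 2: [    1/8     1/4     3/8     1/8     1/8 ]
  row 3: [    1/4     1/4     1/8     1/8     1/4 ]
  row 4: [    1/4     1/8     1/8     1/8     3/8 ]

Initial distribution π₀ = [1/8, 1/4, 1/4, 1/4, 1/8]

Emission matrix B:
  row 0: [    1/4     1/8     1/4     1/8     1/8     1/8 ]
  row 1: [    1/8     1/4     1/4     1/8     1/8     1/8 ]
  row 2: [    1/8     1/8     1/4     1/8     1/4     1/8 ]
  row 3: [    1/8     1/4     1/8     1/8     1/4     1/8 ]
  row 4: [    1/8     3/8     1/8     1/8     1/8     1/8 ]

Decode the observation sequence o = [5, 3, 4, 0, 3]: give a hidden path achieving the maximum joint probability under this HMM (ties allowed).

path = [2, 2, 2, 2, 2]

t=0: δ = [1.562e-02, 3.125e-02, 3.125e-02, 3.125e-02, 1.562e-02]  (obs o_0=5)
t=1: δ = [9.766e-04, 1.465e-03, 1.465e-03, 4.883e-04, 9.766e-04]  ψ = [1, 1, 2, 0, 3]  (obs o_1=3)
t=2: δ = [4.578e-05, 6.866e-05, 1.373e-04, 6.104e-05, 4.578e-05]  ψ = [1, 1, 2, 0, 4]  (obs o_2=4)
t=3: δ = [4.292e-06, 4.292e-06, 6.437e-06, 2.146e-06, 2.146e-06]  ψ = [1, 2, 2, 2, 2]  (obs o_3=0)
t=4: δ = [1.341e-07, 2.012e-07, 3.017e-07, 1.341e-07, 1.341e-07]  ψ = [1, 1, 2, 0, 0]  (obs o_4=3)
backtrack: best end state = 2; path = [2, 2, 2, 2, 2]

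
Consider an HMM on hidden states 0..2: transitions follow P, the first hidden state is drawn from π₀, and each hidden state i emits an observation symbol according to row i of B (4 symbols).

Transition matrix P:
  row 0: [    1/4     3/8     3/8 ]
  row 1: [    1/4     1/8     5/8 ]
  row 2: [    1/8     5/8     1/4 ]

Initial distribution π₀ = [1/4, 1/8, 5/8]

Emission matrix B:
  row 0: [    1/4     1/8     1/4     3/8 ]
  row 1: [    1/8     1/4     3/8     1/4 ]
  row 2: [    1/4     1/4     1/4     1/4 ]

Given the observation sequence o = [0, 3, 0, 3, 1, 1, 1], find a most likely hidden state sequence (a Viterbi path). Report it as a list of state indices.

path = [2, 1, 2, 1, 2, 1, 2]

t=0: δ = [6.250e-02, 1.562e-02, 1.562e-01]  (obs o_0=0)
t=1: δ = [7.324e-03, 2.441e-02, 9.766e-03]  ψ = [2, 2, 2]  (obs o_1=3)
t=2: δ = [1.526e-03, 7.629e-04, 3.815e-03]  ψ = [1, 2, 1]  (obs o_2=0)
t=3: δ = [1.788e-04, 5.960e-04, 2.384e-04]  ψ = [2, 2, 2]  (obs o_3=3)
t=4: δ = [1.863e-05, 3.725e-05, 9.313e-05]  ψ = [1, 2, 1]  (obs o_4=1)
t=5: δ = [1.455e-06, 1.455e-05, 5.821e-06]  ψ = [2, 2, 1]  (obs o_5=1)
t=6: δ = [4.547e-07, 9.095e-07, 2.274e-06]  ψ = [1, 2, 1]  (obs o_6=1)
backtrack: best end state = 2; path = [2, 1, 2, 1, 2, 1, 2]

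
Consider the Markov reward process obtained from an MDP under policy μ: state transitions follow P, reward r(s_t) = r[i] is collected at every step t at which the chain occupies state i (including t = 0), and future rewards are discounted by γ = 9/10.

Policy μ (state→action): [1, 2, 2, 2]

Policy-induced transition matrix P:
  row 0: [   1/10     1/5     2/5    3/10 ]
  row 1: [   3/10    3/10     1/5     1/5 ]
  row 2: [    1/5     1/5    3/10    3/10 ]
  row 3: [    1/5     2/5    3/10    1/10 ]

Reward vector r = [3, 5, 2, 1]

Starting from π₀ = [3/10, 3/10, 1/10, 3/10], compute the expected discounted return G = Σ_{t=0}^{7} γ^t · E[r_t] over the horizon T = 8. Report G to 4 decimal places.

G = 16.0880

t=0: π = [0.3000, 0.3000, 0.1000, 0.3000], E[r] = 2.9000, γ^t·E[r] = 2.900000, running G = 2.900000
t=1: π = [0.2000, 0.2900, 0.3000, 0.2100], E[r] = 2.8600, γ^t·E[r] = 2.574000, running G = 5.474000
t=2: π = [0.2090, 0.2710, 0.2910, 0.2290], E[r] = 2.7930, γ^t·E[r] = 2.262330, running G = 7.736330
t=3: π = [0.2062, 0.2729, 0.2938, 0.2271], E[r] = 2.7978, γ^t·E[r] = 2.039596, running G = 9.775926
t=4: π = [0.2067, 0.2727, 0.2933, 0.2273], E[r] = 2.7975, γ^t·E[r] = 1.835446, running G = 11.611373
t=5: π = [0.2066, 0.2727, 0.2934, 0.2273], E[r] = 2.7975, γ^t·E[r] = 1.651908, running G = 13.263280
t=6: π = [0.2066, 0.2727, 0.2934, 0.2273], E[r] = 2.7975, γ^t·E[r] = 1.486717, running G = 14.749997
t=7: π = [0.2066, 0.2727, 0.2934, 0.2273], E[r] = 2.7975, γ^t·E[r] = 1.338045, running G = 16.088043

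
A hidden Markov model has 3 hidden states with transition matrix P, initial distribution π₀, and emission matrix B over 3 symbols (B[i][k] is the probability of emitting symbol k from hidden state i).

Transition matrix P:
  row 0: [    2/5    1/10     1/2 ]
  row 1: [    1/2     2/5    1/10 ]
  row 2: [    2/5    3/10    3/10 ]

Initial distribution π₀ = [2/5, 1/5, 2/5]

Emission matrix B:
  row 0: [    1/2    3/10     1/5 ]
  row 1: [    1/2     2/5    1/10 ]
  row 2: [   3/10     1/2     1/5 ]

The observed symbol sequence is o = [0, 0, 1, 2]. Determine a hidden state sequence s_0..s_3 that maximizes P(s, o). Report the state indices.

t=0: δ = [2.000e-01, 1.000e-01, 1.200e-01]  (obs o_0=0)
t=1: δ = [4.000e-02, 2.000e-02, 3.000e-02]  ψ = [0, 1, 0]  (obs o_1=0)
t=2: δ = [4.800e-03, 3.600e-03, 1.000e-02]  ψ = [0, 2, 0]  (obs o_2=1)
t=3: δ = [8.000e-04, 3.000e-04, 6.000e-04]  ψ = [2, 2, 2]  (obs o_3=2)
backtrack: best end state = 0; path = [0, 0, 2, 0]

path = [0, 0, 2, 0]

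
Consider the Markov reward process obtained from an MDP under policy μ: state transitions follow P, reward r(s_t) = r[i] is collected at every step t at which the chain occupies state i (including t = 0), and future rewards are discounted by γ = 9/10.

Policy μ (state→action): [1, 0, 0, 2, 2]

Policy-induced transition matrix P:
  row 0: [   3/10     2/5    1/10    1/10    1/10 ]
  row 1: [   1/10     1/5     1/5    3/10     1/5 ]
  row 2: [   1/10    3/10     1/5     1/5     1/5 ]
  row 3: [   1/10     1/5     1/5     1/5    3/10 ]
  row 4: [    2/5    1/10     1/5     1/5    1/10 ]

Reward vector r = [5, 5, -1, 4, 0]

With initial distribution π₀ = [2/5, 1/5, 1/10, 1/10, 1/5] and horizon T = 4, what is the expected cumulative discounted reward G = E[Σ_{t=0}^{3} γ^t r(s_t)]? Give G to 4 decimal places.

G = 10.4416

t=0: π = [0.4000, 0.2000, 0.1000, 0.1000, 0.2000], E[r] = 3.3000, γ^t·E[r] = 3.300000, running G = 3.300000
t=1: π = [0.2400, 0.2700, 0.1600, 0.1800, 0.1500], E[r] = 3.1100, γ^t·E[r] = 2.799000, running G = 6.099000
t=2: π = [0.1930, 0.2490, 0.1760, 0.2030, 0.1790], E[r] = 2.8460, γ^t·E[r] = 2.305260, running G = 8.404260
t=3: π = [0.1923, 0.2383, 0.1807, 0.2056, 0.1831], E[r] = 2.7947, γ^t·E[r] = 2.037336, running G = 10.441596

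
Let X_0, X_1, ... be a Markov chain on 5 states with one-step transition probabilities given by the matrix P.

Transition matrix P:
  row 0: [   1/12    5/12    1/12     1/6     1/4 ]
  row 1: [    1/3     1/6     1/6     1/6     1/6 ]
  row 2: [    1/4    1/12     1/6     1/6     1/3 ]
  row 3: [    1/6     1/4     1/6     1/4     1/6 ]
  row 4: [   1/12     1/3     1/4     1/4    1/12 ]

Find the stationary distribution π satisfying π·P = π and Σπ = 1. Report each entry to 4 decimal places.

π = [0.1901, 0.2493, 0.1670, 0.1995, 0.1942]

Balance equations π_j = Σ_i π_i·P[i][j]:
  π_0 = 1/12·π_0 + 1/3·π_1 + 1/4·π_2 + 1/6·π_3 + 1/12·π_4
  π_1 = 5/12·π_0 + 1/6·π_1 + 1/12·π_2 + 1/4·π_3 + 1/3·π_4
  π_2 = 1/12·π_0 + 1/6·π_1 + 1/6·π_2 + 1/6·π_3 + 1/4·π_4
  π_3 = 1/6·π_0 + 1/6·π_1 + 1/6·π_2 + 1/4·π_3 + 1/4·π_4
  normalize: π_0 + π_1 + π_2 + π_3 + π_4 = 1
Solving the linear system gives exactly π = [1218/6407, 1597/6407, 1070/6407, 1278/6407, 1244/6407].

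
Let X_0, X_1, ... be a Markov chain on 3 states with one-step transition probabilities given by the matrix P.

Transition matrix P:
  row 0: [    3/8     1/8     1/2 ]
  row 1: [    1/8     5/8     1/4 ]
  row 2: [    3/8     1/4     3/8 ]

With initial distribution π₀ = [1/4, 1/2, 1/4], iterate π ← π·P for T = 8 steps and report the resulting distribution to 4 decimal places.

t=0: π = [0.2500, 0.5000, 0.2500]
t=1: π = [0.2500, 0.4063, 0.3438]
t=2: π = [0.2734, 0.3711, 0.3555]
t=3: π = [0.2822, 0.3550, 0.3628]
t=4: π = [0.2863, 0.3478, 0.3659]
t=5: π = [0.2880, 0.3447, 0.3673]
t=6: π = [0.2888, 0.3432, 0.3679]
t=7: π = [0.2892, 0.3426, 0.3682]
t=8: π = [0.2893, 0.3423, 0.3683]

π = [0.2893, 0.3423, 0.3683]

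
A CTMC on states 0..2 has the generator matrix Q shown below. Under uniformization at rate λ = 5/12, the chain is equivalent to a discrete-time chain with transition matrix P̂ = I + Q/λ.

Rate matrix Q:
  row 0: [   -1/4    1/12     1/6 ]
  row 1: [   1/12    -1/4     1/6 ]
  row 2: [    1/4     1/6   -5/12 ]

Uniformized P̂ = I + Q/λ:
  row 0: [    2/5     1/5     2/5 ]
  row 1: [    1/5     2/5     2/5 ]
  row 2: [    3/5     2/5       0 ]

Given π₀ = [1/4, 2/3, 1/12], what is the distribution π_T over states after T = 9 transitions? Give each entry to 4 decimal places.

t=0: π = [0.2500, 0.6667, 0.0833]
t=1: π = [0.2833, 0.3500, 0.3667]
t=2: π = [0.4033, 0.3433, 0.2533]
t=3: π = [0.3820, 0.3193, 0.2987]
t=4: π = [0.3959, 0.3236, 0.2805]
t=5: π = [0.3914, 0.3208, 0.2878]
t=6: π = [0.3934, 0.3217, 0.2849]
t=7: π = [0.3926, 0.3213, 0.2860]
t=8: π = [0.3929, 0.3215, 0.2856]
t=9: π = [0.3928, 0.3214, 0.2858]

π = [0.3928, 0.3214, 0.2858]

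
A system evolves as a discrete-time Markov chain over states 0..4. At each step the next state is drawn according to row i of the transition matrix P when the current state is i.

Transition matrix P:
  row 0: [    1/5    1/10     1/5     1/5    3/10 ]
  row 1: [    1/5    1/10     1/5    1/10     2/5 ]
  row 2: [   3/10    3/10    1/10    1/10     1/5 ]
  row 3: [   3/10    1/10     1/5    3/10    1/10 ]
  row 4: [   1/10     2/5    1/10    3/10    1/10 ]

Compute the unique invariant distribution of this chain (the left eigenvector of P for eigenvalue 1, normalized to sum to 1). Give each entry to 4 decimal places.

Balance equations π_j = Σ_i π_i·P[i][j]:
  π_0 = 1/5·π_0 + 1/5·π_1 + 3/10·π_2 + 3/10·π_3 + 1/10·π_4
  π_1 = 1/10·π_0 + 1/10·π_1 + 3/10·π_2 + 1/10·π_3 + 2/5·π_4
  π_2 = 1/5·π_0 + 1/5·π_1 + 1/10·π_2 + 1/5·π_3 + 1/10·π_4
  π_3 = 1/5·π_0 + 1/10·π_1 + 1/10·π_2 + 3/10·π_3 + 3/10·π_4
  normalize: π_0 + π_1 + π_2 + π_3 + π_4 = 1
Solving the linear system gives exactly π = [2513/11689, 2314/11689, 1893/11689, 2414/11689, 2555/11689].

π = [0.2150, 0.1980, 0.1619, 0.2065, 0.2186]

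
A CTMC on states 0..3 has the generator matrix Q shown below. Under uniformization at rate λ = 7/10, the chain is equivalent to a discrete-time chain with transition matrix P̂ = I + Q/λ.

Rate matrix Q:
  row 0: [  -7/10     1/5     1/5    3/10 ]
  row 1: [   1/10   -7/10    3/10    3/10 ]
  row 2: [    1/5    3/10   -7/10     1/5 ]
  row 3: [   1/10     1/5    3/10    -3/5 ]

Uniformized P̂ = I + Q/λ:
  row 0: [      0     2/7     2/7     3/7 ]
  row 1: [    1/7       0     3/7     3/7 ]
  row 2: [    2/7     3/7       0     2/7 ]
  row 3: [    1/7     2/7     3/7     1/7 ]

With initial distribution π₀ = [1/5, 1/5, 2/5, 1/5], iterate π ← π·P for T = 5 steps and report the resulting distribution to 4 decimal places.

π = [0.1612, 0.2552, 0.2830, 0.3007]

t=0: π = [0.2000, 0.2000, 0.4000, 0.2000]
t=1: π = [0.1714, 0.2857, 0.2286, 0.3143]
t=2: π = [0.1510, 0.2367, 0.3061, 0.3061]
t=3: π = [0.1650, 0.2618, 0.2758, 0.2974]
t=4: π = [0.1587, 0.2503, 0.2868, 0.3042]
t=5: π = [0.1612, 0.2552, 0.2830, 0.3007]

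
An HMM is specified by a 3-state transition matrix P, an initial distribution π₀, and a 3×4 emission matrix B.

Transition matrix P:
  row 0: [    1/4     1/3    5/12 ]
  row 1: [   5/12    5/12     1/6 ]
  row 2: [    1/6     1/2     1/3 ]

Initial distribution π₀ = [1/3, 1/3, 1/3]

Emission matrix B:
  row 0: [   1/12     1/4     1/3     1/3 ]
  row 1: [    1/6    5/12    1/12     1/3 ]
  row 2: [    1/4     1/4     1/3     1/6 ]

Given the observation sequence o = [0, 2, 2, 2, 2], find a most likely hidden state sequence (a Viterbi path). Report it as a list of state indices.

t=0: δ = [2.778e-02, 5.556e-02, 8.333e-02]  (obs o_0=0)
t=1: δ = [7.716e-03, 3.472e-03, 9.259e-03]  ψ = [1, 2, 2]  (obs o_1=2)
t=2: δ = [6.430e-04, 3.858e-04, 1.072e-03]  ψ = [0, 2, 0]  (obs o_2=2)
t=3: δ = [5.954e-05, 4.465e-05, 1.191e-04]  ψ = [2, 2, 2]  (obs o_3=2)
t=4: δ = [6.615e-06, 4.961e-06, 1.323e-05]  ψ = [2, 2, 2]  (obs o_4=2)
backtrack: best end state = 2; path = [1, 0, 2, 2, 2]

path = [1, 0, 2, 2, 2]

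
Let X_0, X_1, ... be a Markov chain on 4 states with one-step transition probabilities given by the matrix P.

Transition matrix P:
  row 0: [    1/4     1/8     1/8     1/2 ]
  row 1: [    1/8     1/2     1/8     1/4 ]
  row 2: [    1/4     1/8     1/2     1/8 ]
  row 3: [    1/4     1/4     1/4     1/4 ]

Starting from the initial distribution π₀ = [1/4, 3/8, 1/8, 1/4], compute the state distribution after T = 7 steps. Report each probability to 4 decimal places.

t=0: π = [0.2500, 0.3750, 0.1250, 0.2500]
t=1: π = [0.2031, 0.2969, 0.2031, 0.2969]
t=2: π = [0.2129, 0.2734, 0.2383, 0.2754]
t=3: π = [0.2158, 0.2620, 0.2488, 0.2734]
t=4: π = [0.2173, 0.2574, 0.2525, 0.2729]
t=5: π = [0.2178, 0.2556, 0.2538, 0.2728]
t=6: π = [0.2180, 0.2550, 0.2543, 0.2727]
t=7: π = [0.2181, 0.2547, 0.2544, 0.2727]

π = [0.2181, 0.2547, 0.2544, 0.2727]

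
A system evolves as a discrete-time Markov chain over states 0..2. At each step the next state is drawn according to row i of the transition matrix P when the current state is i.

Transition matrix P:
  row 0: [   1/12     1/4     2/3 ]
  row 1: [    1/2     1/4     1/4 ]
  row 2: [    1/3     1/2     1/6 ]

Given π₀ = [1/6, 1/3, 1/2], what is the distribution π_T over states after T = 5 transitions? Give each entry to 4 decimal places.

π = [0.3112, 0.3375, 0.3513]

t=0: π = [0.1667, 0.3333, 0.5000]
t=1: π = [0.3472, 0.3750, 0.2778]
t=2: π = [0.3090, 0.3194, 0.3715]
t=3: π = [0.3093, 0.3429, 0.3478]
t=4: π = [0.3132, 0.3370, 0.3499]
t=5: π = [0.3112, 0.3375, 0.3513]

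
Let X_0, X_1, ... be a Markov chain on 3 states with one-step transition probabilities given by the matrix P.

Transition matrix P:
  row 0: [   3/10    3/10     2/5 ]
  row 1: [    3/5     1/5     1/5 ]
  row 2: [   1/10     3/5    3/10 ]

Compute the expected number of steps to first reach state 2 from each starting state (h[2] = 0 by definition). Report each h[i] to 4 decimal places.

h = [2.8947, 3.4211, 0.0000]

First-step conditioning: h[2] = 0; for i ≠ 2, h[i] = 1 + Σ_k P[i][k]·h[k].
  h[0] = 1 + 3/10·h[0] + 3/10·h[1]
  h[1] = 1 + 3/5·h[0] + 1/5·h[1]
Solving the 2×2 linear system over states ≠ 2 gives exactly h = [55/19, 65/19, 0] (h[2] = 0 is the target).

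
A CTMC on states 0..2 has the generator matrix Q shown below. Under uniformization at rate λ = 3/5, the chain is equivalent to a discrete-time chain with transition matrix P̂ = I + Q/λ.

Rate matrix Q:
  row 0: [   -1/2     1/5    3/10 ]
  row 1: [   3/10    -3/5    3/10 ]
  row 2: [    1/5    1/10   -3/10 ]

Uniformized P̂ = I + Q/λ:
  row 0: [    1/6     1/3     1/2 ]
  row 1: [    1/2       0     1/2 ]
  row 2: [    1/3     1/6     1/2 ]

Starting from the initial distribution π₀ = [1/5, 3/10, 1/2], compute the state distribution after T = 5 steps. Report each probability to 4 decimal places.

π = [0.3130, 0.1870, 0.5000]

t=0: π = [0.2000, 0.3000, 0.5000]
t=1: π = [0.3500, 0.1500, 0.5000]
t=2: π = [0.3000, 0.2000, 0.5000]
t=3: π = [0.3167, 0.1833, 0.5000]
t=4: π = [0.3111, 0.1889, 0.5000]
t=5: π = [0.3130, 0.1870, 0.5000]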